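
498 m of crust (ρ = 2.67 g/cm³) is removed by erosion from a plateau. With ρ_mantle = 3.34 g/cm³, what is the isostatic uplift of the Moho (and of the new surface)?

398 m

Unloading: uplift u = e ρ_c/ρ_m = 498 m × 2.67/3.34 = 398 m.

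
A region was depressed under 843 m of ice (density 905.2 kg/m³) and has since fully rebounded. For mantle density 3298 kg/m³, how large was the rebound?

231 m

Removing the load lets mantle flow back in; uplift u satisfies ρ_ice t = ρ_m u.
u = t ρ_ice/ρ_m = 843 m × 905.2/3298 = 231 m.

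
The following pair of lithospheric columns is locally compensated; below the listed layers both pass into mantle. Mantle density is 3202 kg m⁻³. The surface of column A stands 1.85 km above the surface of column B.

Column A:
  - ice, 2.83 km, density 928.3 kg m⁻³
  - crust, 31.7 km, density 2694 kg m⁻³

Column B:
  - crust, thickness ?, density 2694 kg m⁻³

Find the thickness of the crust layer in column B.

32.7 km

Take the compensation level at the base of the deeper column (depth z_c below the surface of column A) and equate Σ ρ_i t_i down to z_c; mantle fills any gap and the z_c terms cancel.
Column A: 2.83×928.3 + 31.7×2694 + (z_c − 34.53)×3202
Column B: 1.85×0 + x×2694 + (z_c − 1.85 − 0 − x)×3202
The z_c×3202 term appears on both sides and cancels. Collect the known terms of each column as K = Σ(ρt)_known − 3202 × (depth of known layers): K_A = 88026.889 − 3202×34.53 = −22538.171; K_B = 0 − 3202×(1.85 + 0) = −5923.7.
Balance: K_A = K_B − x×(3202 − 2694), so x = (K_B − K_A)/(3202 − 2694) = 16614.5/508 = 32.7 km.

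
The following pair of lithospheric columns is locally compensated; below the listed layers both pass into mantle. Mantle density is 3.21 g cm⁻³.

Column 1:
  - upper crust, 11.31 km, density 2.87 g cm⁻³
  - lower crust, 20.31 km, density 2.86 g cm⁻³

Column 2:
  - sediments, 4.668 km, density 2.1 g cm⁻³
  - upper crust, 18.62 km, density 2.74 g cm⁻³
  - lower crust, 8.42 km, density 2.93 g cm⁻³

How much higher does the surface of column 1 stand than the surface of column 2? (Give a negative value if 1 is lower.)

−1.66 km

For any compensation level in the mantle, the mantle terms cancel and isostasy reduces to e = (Σt_1 − Σt_2) − (Σ(ρt)_1 − Σ(ρt)_2) / ρ_m.
Σt_1 = 31.62 km; Σt_2 = 31.708 km; Σ(ρt)_1 = 90.5463; Σ(ρt)_2 = 85.4922 (in km·g cm⁻³).
e = (31.62 − 31.708) − (90.5463 − 85.4922) / 3.21 = −1.66 km.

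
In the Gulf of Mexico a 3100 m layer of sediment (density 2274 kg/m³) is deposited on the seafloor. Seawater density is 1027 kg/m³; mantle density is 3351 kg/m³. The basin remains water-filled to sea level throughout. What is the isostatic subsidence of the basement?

Submarine loading: the sediment displaces seawater, and the subsidence is in turn flooded, so s (ρ_m − ρ_w) = t (ρ_sed − ρ_w).
s = 3100 m × (2274 − 1027) / (3351 − 1027) = 1660 m.

1660 m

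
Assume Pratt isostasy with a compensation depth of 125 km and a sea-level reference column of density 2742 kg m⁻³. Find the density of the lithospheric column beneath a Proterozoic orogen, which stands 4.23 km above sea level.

2650 kg m⁻³

Pratt balance: ρ_ref D = ρ (D + h).
ρ = ρ_ref D/(D + h) = 2742 × 125 km/(125 km + 4.23 km) = 2650 kg m⁻³.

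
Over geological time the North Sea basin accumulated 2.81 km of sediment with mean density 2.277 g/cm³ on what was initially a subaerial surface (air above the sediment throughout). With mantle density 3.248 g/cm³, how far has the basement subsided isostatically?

Subaerial load: s = t ρ_sed / ρ_m = 2.81 km × 2.277/3.248 = 1.97 km.

1.97 km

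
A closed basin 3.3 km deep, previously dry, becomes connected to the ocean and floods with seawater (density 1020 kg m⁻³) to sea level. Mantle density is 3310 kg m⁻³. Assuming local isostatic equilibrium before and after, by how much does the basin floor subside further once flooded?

1.47 km

After flooding the water column is d + s deep. Its weight must equal the weight of mantle displaced by the extra subsidence s: (d + s) ρ_w = s ρ_m.
s = d ρ_w / (ρ_m − ρ_w) = 3.3 km × 1020/(3310 − 1020) = 1.47 km.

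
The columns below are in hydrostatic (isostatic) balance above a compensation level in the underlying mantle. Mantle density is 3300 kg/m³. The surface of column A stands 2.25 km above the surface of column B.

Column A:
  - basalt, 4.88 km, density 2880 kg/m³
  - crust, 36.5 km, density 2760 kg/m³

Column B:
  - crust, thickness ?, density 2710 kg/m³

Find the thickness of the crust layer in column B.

24.3 km

Take the compensation level at the base of the deeper column (depth z_c below the surface of column A) and equate Σ ρ_i t_i down to z_c; mantle fills any gap and the z_c terms cancel.
Column A: 4.88×2880 + 36.5×2760 + (z_c − 41.38)×3300
Column B: 2.25×0 + x×2710 + (z_c − 2.25 − 0 − x)×3300
The z_c×3300 term appears on both sides and cancels. Collect the known terms of each column as K = Σ(ρt)_known − 3300 × (depth of known layers): K_A = 114794.4 − 3300×41.38 = −21759.6; K_B = 0 − 3300×(2.25 + 0) = −7425.
Balance: K_A = K_B − x×(3300 − 2710), so x = (K_B − K_A)/(3300 − 2710) = 14334.6/590 = 24.3 km.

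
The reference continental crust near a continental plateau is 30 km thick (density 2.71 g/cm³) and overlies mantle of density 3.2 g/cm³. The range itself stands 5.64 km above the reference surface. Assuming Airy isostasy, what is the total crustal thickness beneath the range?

66.8 km

Root depth r = h ρ_c / (ρ_m − ρ_c) = 5.64 km × 2.71 / 0.49 = 31.19 km.
Total thickness = T + h + r = 30 km + 5.64 km + 31.19 km = 66.8 km.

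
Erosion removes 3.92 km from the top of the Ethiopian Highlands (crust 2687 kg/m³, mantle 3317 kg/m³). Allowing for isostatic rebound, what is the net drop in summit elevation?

Rebound u = e ρ_c/ρ_m = 3.92 km × 2687/3317 = 3.175 km.
Net surface drop = e − u = 3.92 km − 3.175 km = e (ρ_m − ρ_c)/ρ_m = 0.745 km.

0.745 km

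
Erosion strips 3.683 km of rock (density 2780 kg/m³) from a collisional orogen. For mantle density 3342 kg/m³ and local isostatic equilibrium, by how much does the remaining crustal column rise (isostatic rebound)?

Unloading: uplift u = e ρ_c/ρ_m = 3.683 km × 2780/3342 = 3.06 km.

3.06 km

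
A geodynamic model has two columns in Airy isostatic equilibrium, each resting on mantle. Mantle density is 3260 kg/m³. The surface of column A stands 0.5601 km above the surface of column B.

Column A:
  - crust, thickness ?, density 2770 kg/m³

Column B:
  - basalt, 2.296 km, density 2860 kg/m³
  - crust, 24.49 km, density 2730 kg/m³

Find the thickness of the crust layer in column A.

Take the compensation level at the base of the deeper column (depth z_c below the surface of column A) and equate Σ ρ_i t_i down to z_c; mantle fills any gap and the z_c terms cancel.
Column A: x×2770 + (z_c − 0 − x)×3260
Column B: 0.5601×0 + 2.296×2860 + 24.49×2730 + (z_c − 0.5601 − 26.786)×3260
The z_c×3260 term appears on both sides and cancels. Collect the known terms of each column as K = Σ(ρt)_known − 3260 × (depth of known layers): K_A = 0 − 3260×0 = 0; K_B = 73424.26 − 3260×(0.5601 + 26.786) = −15724.026.
Balance: K_A − x×(3260 − 2770) = K_B, so x = (K_A − K_B)/(3260 − 2770) = 15724/490 = 32.1 km.

32.1 km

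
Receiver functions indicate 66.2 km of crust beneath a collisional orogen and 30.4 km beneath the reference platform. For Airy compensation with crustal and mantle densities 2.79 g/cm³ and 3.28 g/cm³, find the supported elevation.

Excess crust Δ = 66.2 km − 30.4 km = 35.8 km, split between elevation h and root r with h + r = Δ.
Airy balance ρ_c h = (ρ_m − ρ_c) r gives r = h ρ_c/(ρ_m − ρ_c), so h (1 + ρ_c/(ρ_m − ρ_c)) = Δ, i.e. h = Δ (ρ_m − ρ_c)/ρ_m.
h = 35.8 km × 0.49/3.28 = 5.35 km.

5.35 km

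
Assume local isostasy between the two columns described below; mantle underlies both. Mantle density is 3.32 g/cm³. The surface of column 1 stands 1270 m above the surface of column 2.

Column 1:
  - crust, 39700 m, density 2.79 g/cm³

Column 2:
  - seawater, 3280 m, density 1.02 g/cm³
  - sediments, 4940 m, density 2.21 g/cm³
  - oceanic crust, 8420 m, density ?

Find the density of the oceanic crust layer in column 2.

2.87 g/cm³

Take the compensation level at the base of the deeper column (depth z_c below the surface of column 1) and equate Σ ρ_i t_i down to z_c; mantle fills any gap and the z_c terms cancel.
Column 1: 39700×2.79 + (z_c − 39700)×3.32
Column 2: 1270×0 + 3280×1.02 + 4940×2.21 + 8420×ρ + (z_c − 1270 − 16640)×3.32
The z_c×3.32 term appears on both sides and cancels. Collect the known terms of each column as K = Σ(ρt)_known − 3.32 × (depth of known layers): K_1 = 110763 − 3.32×39700 = −21041; K_2 = 14263 − 3.32×(1270 + 16640) = −45198.2.
Balance: K_1 = K_2 + 8420×ρ, so ρ = (K_1 − K_2)/8420 = 24157.2/8420 = 2.87 g/cm³.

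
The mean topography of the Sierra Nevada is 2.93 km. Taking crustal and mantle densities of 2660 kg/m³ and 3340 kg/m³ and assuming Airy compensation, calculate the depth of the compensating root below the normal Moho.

11.5 km

Balancing pressure at the compensation depth: the weight of the topography is balanced by the buoyancy of the root, ρ_c h = (ρ_m − ρ_c) r.
r = h · ρ_c / (ρ_m − ρ_c) = 2.93 km × 2660 / (3340 − 2660) = 11.5 km.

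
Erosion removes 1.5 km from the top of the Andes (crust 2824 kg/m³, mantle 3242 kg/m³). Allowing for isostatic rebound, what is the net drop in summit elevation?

Rebound u = e ρ_c/ρ_m = 1.5 km × 2824/3242 = 1.307 km.
Net surface drop = e − u = 1.5 km − 1.307 km = e (ρ_m − ρ_c)/ρ_m = 0.193 km.

0.193 km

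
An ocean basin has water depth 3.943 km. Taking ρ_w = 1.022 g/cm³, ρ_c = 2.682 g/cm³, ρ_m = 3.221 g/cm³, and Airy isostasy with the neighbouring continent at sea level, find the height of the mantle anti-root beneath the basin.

Equating mass per unit area of the two columns: replacing crust with seawater at the top is compensated by replacing crust with mantle at the base: d (ρ_c − ρ_w) = a (ρ_m − ρ_c).
a = d (ρ_c − ρ_w)/(ρ_m − ρ_c) = 3.943 km × 1.66/0.539 = 12.1 km.

12.1 km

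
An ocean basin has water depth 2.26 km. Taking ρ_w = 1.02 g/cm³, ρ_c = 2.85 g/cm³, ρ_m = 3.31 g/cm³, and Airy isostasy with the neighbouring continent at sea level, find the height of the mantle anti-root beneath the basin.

8.99 km

Equating mass per unit area of the two columns: replacing crust with seawater at the top is compensated by replacing crust with mantle at the base: d (ρ_c − ρ_w) = a (ρ_m − ρ_c).
a = d (ρ_c − ρ_w)/(ρ_m − ρ_c) = 2.26 km × 1.83/0.46 = 8.99 km.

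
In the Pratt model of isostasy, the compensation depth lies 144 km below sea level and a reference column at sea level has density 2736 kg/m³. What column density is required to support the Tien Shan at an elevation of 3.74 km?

Pratt balance: ρ_ref D = ρ (D + h).
ρ = ρ_ref D/(D + h) = 2736 × 144 km/(144 km + 3.74 km) = 2670 kg/m³.

2670 kg/m³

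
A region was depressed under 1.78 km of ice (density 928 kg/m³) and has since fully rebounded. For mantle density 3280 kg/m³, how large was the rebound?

Removing the load lets mantle flow back in; uplift u satisfies ρ_ice t = ρ_m u.
u = t ρ_ice/ρ_m = 1.78 km × 928/3280 = 0.504 km.

0.504 km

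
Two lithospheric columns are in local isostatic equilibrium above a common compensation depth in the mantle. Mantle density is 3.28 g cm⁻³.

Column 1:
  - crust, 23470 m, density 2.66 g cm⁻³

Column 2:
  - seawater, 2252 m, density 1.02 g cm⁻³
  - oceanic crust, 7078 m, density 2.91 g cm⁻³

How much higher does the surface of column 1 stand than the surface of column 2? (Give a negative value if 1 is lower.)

2090 m

For any compensation level in the mantle, the mantle terms cancel and isostasy reduces to e = (Σt_1 − Σt_2) − (Σ(ρt)_1 − Σ(ρt)_2) / ρ_m.
Σt_1 = 23470 m; Σt_2 = 9330 m; Σ(ρt)_1 = 62430.2; Σ(ρt)_2 = 22894.02 (in m·g cm⁻³).
e = (23470 − 9330) − (62430.2 − 22894.02) / 3.28 = 2090 m.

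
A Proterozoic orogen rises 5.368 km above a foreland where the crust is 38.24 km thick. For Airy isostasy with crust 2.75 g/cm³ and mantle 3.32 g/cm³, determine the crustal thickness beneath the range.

Root depth r = h ρ_c / (ρ_m − ρ_c) = 5.368 km × 2.75 / 0.57 = 25.9 km.
Total thickness = T + h + r = 38.24 km + 5.368 km + 25.9 km = 69.5 km.

69.5 km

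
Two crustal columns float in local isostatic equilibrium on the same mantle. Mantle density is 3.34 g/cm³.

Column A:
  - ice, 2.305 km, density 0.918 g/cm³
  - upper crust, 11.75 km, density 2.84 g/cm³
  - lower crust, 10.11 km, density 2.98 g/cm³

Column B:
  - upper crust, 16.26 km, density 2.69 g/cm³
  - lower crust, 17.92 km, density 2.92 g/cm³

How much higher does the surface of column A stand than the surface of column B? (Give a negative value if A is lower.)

For any compensation level in the mantle, the mantle terms cancel and isostasy reduces to e = (Σt_A − Σt_B) − (Σ(ρt)_A − Σ(ρt)_B) / ρ_m.
Σt_A = 24.165 km; Σt_B = 34.18 km; Σ(ρt)_A = 65.61379; Σ(ρt)_B = 96.0658 (in km·g/cm³).
e = (24.165 − 34.18) − (65.61379 − 96.0658) / 3.34 = −0.898 km.

−0.898 km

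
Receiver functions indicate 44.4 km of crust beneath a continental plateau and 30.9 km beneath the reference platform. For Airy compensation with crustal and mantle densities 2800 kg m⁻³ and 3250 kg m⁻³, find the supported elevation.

1.87 km

Excess crust Δ = 44.4 km − 30.9 km = 13.5 km, split between elevation h and root r with h + r = Δ.
Airy balance ρ_c h = (ρ_m − ρ_c) r gives r = h ρ_c/(ρ_m − ρ_c), so h (1 + ρ_c/(ρ_m − ρ_c)) = Δ, i.e. h = Δ (ρ_m − ρ_c)/ρ_m.
h = 13.5 km × 450/3250 = 1.87 km.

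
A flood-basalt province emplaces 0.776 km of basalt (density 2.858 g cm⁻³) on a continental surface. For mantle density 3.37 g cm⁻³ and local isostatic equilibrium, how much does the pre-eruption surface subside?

0.658 km

Subaerial loading: s = t ρ_load / ρ_m.
s = 0.776 km × 2.858/3.37 = 0.658 km.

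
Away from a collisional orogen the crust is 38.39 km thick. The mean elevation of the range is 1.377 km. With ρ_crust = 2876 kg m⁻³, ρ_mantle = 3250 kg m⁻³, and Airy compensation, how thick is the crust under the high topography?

50.4 km

Root depth r = h ρ_c / (ρ_m − ρ_c) = 1.377 km × 2876 / 374 = 10.59 km.
Total thickness = T + h + r = 38.39 km + 1.377 km + 10.59 km = 50.4 km.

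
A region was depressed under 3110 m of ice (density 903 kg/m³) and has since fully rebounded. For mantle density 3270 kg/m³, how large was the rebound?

859 m

Removing the load lets mantle flow back in; uplift u satisfies ρ_ice t = ρ_m u.
u = t ρ_ice/ρ_m = 3110 m × 903/3270 = 859 m.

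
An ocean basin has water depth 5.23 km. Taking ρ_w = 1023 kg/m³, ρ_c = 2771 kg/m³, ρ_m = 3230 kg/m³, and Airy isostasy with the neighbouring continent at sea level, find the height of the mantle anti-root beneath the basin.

19.9 km

Equating mass per unit area of the two columns: replacing crust with seawater at the top is compensated by replacing crust with mantle at the base: d (ρ_c − ρ_w) = a (ρ_m − ρ_c).
a = d (ρ_c − ρ_w)/(ρ_m − ρ_c) = 5.23 km × 1748/459 = 19.9 km.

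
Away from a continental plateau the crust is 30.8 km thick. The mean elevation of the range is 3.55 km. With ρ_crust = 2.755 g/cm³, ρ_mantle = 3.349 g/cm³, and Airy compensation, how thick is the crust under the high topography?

Root depth r = h ρ_c / (ρ_m − ρ_c) = 3.55 km × 2.755 / 0.594 = 16.47 km.
Total thickness = T + h + r = 30.8 km + 3.55 km + 16.47 km = 50.8 km.

50.8 km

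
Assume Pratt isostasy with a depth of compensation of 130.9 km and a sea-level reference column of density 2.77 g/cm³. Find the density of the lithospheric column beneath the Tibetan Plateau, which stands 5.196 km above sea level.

2.66 g/cm³

Pratt balance: ρ_ref D = ρ (D + h).
ρ = ρ_ref D/(D + h) = 2.77 × 130.9 km/(130.9 km + 5.196 km) = 2.66 g/cm³.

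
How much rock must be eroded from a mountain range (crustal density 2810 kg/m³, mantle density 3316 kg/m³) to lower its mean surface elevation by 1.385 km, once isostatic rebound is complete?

Net drop Δ = e − u = e − e ρ_c/ρ_m = e (ρ_m − ρ_c)/ρ_m.
e = Δ ρ_m/(ρ_m − ρ_c) = 1.385 km × 3316/506 = 9.08 km.

9.08 km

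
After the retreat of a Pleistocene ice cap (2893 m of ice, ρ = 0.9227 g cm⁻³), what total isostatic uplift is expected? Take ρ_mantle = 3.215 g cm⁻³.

Removing the load lets mantle flow back in; uplift u satisfies ρ_ice t = ρ_m u.
u = t ρ_ice/ρ_m = 2893 m × 0.9227/3.215 = 830 m.

830 m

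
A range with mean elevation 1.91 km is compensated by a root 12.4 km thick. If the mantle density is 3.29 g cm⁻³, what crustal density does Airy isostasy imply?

2.85 g cm⁻³

ρ_c h = (ρ_m − ρ_c) r → ρ_c (h + r) = ρ_m r → ρ_c = ρ_m r / (h + r).
ρ_c = 3.29 × 12.4 km / (1.91 km + 12.4 km) = 2.85 g cm⁻³.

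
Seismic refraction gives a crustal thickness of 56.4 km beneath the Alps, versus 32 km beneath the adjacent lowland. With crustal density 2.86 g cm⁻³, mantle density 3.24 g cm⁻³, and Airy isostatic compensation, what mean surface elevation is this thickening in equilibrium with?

2.86 km

Excess crust Δ = 56.4 km − 32 km = 24.4 km, split between elevation h and root r with h + r = Δ.
Airy balance ρ_c h = (ρ_m − ρ_c) r gives r = h ρ_c/(ρ_m − ρ_c), so h (1 + ρ_c/(ρ_m − ρ_c)) = Δ, i.e. h = Δ (ρ_m − ρ_c)/ρ_m.
h = 24.4 km × 0.38/3.24 = 2.86 km.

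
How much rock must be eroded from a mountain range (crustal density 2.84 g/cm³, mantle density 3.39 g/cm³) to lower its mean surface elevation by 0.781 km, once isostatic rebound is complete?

4.81 km

Net drop Δ = e − u = e − e ρ_c/ρ_m = e (ρ_m − ρ_c)/ρ_m.
e = Δ ρ_m/(ρ_m − ρ_c) = 0.781 km × 3.39/0.55 = 4.81 km.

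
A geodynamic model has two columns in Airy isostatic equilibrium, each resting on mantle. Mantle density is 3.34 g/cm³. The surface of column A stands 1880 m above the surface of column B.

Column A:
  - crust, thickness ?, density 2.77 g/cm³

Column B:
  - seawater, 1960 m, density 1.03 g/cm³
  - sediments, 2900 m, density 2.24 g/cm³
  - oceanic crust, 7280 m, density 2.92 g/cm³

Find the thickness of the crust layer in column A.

Take the compensation level at the base of the deeper column (depth z_c below the surface of column A) and equate Σ ρ_i t_i down to z_c; mantle fills any gap and the z_c terms cancel.
Column A: x×2.77 + (z_c − 0 − x)×3.34
Column B: 1880×0 + 1960×1.03 + 2900×2.24 + 7280×2.92 + (z_c − 1880 − 12140)×3.34
The z_c×3.34 term appears on both sides and cancels. Collect the known terms of each column as K = Σ(ρt)_known − 3.34 × (depth of known layers): K_A = 0 − 3.34×0 = 0; K_B = 29772.4 − 3.34×(1880 + 12140) = −17054.4.
Balance: K_A − x×(3.34 − 2.77) = K_B, so x = (K_A − K_B)/(3.34 − 2.77) = 17054.4/0.57 = 29900 m.

29900 m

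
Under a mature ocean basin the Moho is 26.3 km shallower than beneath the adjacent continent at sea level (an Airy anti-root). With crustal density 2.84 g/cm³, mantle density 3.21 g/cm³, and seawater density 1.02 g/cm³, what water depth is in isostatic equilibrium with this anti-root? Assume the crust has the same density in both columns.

5.35 km

Replacing a thickness d of crust by seawater at the top must be balanced by replacing crust with mantle at the base: d (ρ_c − ρ_w) = a (ρ_m − ρ_c).
d = a (ρ_m − ρ_c)/(ρ_c − ρ_w) = 26.3 km × 0.37/1.82 = 5.35 km.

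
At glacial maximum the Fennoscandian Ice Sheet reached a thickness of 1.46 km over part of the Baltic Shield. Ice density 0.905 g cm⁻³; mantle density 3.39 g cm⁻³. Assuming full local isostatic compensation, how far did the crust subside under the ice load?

Equating mass per unit area of the two columns: the ice load ρ_ice t is balanced by mantle displaced below, ρ_m s.
s = t ρ_ice / ρ_m = 1.46 km × 0.905/3.39 = 0.39 km.

0.39 km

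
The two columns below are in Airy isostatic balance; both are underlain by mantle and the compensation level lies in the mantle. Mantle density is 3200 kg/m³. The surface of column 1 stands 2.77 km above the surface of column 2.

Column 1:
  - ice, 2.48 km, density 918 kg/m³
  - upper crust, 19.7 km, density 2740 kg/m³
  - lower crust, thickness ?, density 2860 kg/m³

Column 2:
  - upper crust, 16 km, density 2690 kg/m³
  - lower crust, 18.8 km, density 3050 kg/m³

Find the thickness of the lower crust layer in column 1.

15.1 km

Take the compensation level at the base of the deeper column (depth z_c below the surface of column 1) and equate Σ ρ_i t_i down to z_c; mantle fills any gap and the z_c terms cancel.
Column 1: 2.48×918 + 19.7×2740 + x×2860 + (z_c − 22.18 − x)×3200
Column 2: 2.77×0 + 16×2690 + 18.8×3050 + (z_c − 2.77 − 34.8)×3200
The z_c×3200 term appears on both sides and cancels. Collect the known terms of each column as K = Σ(ρt)_known − 3200 × (depth of known layers): K_1 = 56254.64 − 3200×22.18 = −14721.36; K_2 = 100380 − 3200×(2.77 + 34.8) = −19844.
Balance: K_1 − x×(3200 − 2860) = K_2, so x = (K_1 − K_2)/(3200 − 2860) = 5122.64/340 = 15.1 km.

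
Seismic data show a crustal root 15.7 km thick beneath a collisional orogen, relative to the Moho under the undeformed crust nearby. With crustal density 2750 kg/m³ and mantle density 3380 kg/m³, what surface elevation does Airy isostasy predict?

3.6 km

Balancing pressure at the compensation depth: ρ_c h = (ρ_m − ρ_c) r.
h = r (ρ_m − ρ_c) / ρ_c = 15.7 km × (3380 − 2750) / 2750 = 3.6 km.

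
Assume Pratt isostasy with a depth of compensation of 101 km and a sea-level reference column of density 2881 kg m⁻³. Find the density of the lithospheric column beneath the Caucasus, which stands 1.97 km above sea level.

2830 kg m⁻³

Pratt balance: ρ_ref D = ρ (D + h).
ρ = ρ_ref D/(D + h) = 2881 × 101 km/(101 km + 1.97 km) = 2830 kg m⁻³.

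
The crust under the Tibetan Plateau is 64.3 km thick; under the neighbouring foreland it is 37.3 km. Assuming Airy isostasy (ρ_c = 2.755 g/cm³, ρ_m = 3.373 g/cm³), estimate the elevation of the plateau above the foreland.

Excess crust Δ = 64.3 km − 37.3 km = 27 km, split between elevation h and root r with h + r = Δ.
Airy balance ρ_c h = (ρ_m − ρ_c) r gives r = h ρ_c/(ρ_m − ρ_c), so h (1 + ρ_c/(ρ_m − ρ_c)) = Δ, i.e. h = Δ (ρ_m − ρ_c)/ρ_m.
h = 27 km × 0.618/3.373 = 4.95 km.

4.95 km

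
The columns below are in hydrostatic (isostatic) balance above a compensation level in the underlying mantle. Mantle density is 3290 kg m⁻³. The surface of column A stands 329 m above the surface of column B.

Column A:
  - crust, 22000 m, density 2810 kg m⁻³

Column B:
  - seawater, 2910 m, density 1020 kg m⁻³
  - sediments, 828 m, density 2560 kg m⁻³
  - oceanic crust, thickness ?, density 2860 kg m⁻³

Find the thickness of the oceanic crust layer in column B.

Take the compensation level at the base of the deeper column (depth z_c below the surface of column A) and equate Σ ρ_i t_i down to z_c; mantle fills any gap and the z_c terms cancel.
Column A: 22000×2810 + (z_c − 22000)×3290
Column B: 329×0 + 2910×1020 + 828×2560 + x×2860 + (z_c − 329 − 3738 − x)×3290
The z_c×3290 term appears on both sides and cancels. Collect the known terms of each column as K = Σ(ρt)_known − 3290 × (depth of known layers): K_A = 61820000 − 3290×22000 = −10560000; K_B = 5087880 − 3290×(329 + 3738) = −8292550.
Balance: K_A = K_B − x×(3290 − 2860), so x = (K_B − K_A)/(3290 − 2860) = 2267450/430 = 5270 m.

5270 m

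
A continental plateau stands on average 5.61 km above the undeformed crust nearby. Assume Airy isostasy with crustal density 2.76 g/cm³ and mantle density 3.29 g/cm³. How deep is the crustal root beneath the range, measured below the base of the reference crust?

In Airy isostatic equilibrium: the weight of the topography is balanced by the buoyancy of the root, ρ_c h = (ρ_m − ρ_c) r.
r = h · ρ_c / (ρ_m − ρ_c) = 5.61 km × 2.76 / (3.29 − 2.76) = 29.2 km.

29.2 km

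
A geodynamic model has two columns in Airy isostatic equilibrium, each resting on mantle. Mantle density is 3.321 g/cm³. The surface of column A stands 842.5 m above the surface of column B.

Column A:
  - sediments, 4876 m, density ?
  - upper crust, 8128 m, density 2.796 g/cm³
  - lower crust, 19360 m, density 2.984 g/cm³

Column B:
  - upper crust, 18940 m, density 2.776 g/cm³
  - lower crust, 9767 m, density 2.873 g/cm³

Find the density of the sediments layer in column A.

Take the compensation level at the base of the deeper column (depth z_c below the surface of column A) and equate Σ ρ_i t_i down to z_c; mantle fills any gap and the z_c terms cancel.
Column A: 4876×ρ + 8128×2.796 + 19360×2.984 + (z_c − 32364)×3.321
Column B: 842.5×0 + 18940×2.776 + 9767×2.873 + (z_c − 842.5 − 28707)×3.321
The z_c×3.321 term appears on both sides and cancels. Collect the known terms of each column as K = Σ(ρt)_known − 3.321 × (depth of known layers): K_A = 80496.128 − 3.321×32364 = −26984.716; K_B = 80638.031 − 3.321×(842.5 + 28707) = −17495.8585.
Balance: K_A + 4876×ρ = K_B, so ρ = (K_B − K_A)/4876 = 9488.86/4876 = 1.95 g/cm³.

1.95 g/cm³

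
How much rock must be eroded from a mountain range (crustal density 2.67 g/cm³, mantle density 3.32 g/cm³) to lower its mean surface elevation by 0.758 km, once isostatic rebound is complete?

Net drop Δ = e − u = e − e ρ_c/ρ_m = e (ρ_m − ρ_c)/ρ_m.
e = Δ ρ_m/(ρ_m − ρ_c) = 0.758 km × 3.32/0.65 = 3.87 km.

3.87 km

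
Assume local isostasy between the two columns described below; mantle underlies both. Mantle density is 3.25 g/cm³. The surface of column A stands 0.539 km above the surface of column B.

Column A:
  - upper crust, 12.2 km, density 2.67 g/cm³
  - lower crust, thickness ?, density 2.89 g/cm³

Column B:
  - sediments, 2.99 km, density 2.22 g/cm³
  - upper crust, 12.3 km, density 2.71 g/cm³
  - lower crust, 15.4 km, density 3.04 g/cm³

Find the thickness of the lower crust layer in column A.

Take the compensation level at the base of the deeper column (depth z_c below the surface of column A) and equate Σ ρ_i t_i down to z_c; mantle fills any gap and the z_c terms cancel.
Column A: 12.2×2.67 + x×2.89 + (z_c − 12.2 − x)×3.25
Column B: 0.539×0 + 2.99×2.22 + 12.3×2.71 + 15.4×3.04 + (z_c − 0.539 − 30.69)×3.25
The z_c×3.25 term appears on both sides and cancels. Collect the known terms of each column as K = Σ(ρt)_known − 3.25 × (depth of known layers): K_A = 32.574 − 3.25×12.2 = −7.076; K_B = 86.7868 − 3.25×(0.539 + 30.69) = −14.70745.
Balance: K_A − x×(3.25 − 2.89) = K_B, so x = (K_A − K_B)/(3.25 − 2.89) = 7.63145/0.36 = 21.2 km.

21.2 km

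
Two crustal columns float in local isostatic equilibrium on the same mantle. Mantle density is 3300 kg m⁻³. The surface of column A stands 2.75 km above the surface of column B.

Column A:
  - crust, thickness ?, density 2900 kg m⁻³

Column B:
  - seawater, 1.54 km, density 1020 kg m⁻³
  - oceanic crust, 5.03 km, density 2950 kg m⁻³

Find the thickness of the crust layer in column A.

Take the compensation level at the base of the deeper column (depth z_c below the surface of column A) and equate Σ ρ_i t_i down to z_c; mantle fills any gap and the z_c terms cancel.
Column A: x×2900 + (z_c − 0 − x)×3300
Column B: 2.75×0 + 1.54×1020 + 5.03×2950 + (z_c − 2.75 − 6.57)×3300
The z_c×3300 term appears on both sides and cancels. Collect the known terms of each column as K = Σ(ρt)_known − 3300 × (depth of known layers): K_A = 0 − 3300×0 = 0; K_B = 16409.3 − 3300×(2.75 + 6.57) = −14346.7.
Balance: K_A − x×(3300 − 2900) = K_B, so x = (K_A − K_B)/(3300 − 2900) = 14346.7/400 = 35.9 km.

35.9 km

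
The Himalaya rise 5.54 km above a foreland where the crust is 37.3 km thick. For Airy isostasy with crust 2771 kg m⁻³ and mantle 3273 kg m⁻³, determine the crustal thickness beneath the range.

Root depth r = h ρ_c / (ρ_m − ρ_c) = 5.54 km × 2771 / 502 = 30.58 km.
Total thickness = T + h + r = 37.3 km + 5.54 km + 30.58 km = 73.4 km.

73.4 km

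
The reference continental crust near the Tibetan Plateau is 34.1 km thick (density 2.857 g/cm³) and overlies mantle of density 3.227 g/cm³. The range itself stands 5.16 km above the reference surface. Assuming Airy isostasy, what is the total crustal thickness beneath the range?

Root depth r = h ρ_c / (ρ_m − ρ_c) = 5.16 km × 2.857 / 0.37 = 39.84 km.
Total thickness = T + h + r = 34.1 km + 5.16 km + 39.84 km = 79.1 km.

79.1 km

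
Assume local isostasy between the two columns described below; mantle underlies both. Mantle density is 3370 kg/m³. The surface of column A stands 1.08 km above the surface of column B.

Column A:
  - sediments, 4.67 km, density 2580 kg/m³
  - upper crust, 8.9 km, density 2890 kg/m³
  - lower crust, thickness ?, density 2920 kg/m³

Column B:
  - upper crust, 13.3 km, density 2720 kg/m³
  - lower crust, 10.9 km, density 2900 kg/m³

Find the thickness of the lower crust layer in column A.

Take the compensation level at the base of the deeper column (depth z_c below the surface of column A) and equate Σ ρ_i t_i down to z_c; mantle fills any gap and the z_c terms cancel.
Column A: 4.67×2580 + 8.9×2890 + x×2920 + (z_c − 13.57 − x)×3370
Column B: 1.08×0 + 13.3×2720 + 10.9×2900 + (z_c − 1.08 − 24.2)×3370
The z_c×3370 term appears on both sides and cancels. Collect the known terms of each column as K = Σ(ρt)_known − 3370 × (depth of known layers): K_A = 37769.6 − 3370×13.57 = −7961.3; K_B = 67786 − 3370×(1.08 + 24.2) = −17407.6.
Balance: K_A − x×(3370 − 2920) = K_B, so x = (K_A − K_B)/(3370 − 2920) = 9446.3/450 = 21 km.

21 km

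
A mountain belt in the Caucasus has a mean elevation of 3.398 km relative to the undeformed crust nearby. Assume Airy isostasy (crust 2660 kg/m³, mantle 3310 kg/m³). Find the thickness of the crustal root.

Isostatic balance requires: the weight of the topography is balanced by the buoyancy of the root, ρ_c h = (ρ_m − ρ_c) r.
r = h · ρ_c / (ρ_m − ρ_c) = 3.398 km × 2660 / (3310 − 2660) = 13.9 km.

13.9 km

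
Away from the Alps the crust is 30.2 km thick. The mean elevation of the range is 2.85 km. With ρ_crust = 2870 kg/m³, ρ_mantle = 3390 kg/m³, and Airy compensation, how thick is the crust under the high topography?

48.8 km

Root depth r = h ρ_c / (ρ_m − ρ_c) = 2.85 km × 2870 / 520 = 15.73 km.
Total thickness = T + h + r = 30.2 km + 2.85 km + 15.73 km = 48.8 km.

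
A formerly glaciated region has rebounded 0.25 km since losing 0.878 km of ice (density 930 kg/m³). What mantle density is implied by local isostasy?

ρ_m = ρ_ice t / u = 930 × 0.878 km/0.25 km = 3270 kg/m³.

3270 kg/m³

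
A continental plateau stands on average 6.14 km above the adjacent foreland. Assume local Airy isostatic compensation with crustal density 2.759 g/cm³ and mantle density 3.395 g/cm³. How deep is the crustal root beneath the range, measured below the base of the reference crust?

Balancing pressure at the compensation depth: the weight of the topography is balanced by the buoyancy of the root, ρ_c h = (ρ_m − ρ_c) r.
r = h · ρ_c / (ρ_m − ρ_c) = 6.14 km × 2.759 / (3.395 − 2.759) = 26.6 km.

26.6 km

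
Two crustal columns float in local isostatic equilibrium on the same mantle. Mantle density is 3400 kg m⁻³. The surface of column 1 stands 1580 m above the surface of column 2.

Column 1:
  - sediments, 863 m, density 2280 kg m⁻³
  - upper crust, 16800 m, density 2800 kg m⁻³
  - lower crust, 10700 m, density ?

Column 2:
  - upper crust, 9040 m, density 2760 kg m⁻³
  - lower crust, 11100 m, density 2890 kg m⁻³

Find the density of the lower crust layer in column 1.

2860 kg m⁻³

Take the compensation level at the base of the deeper column (depth z_c below the surface of column 1) and equate Σ ρ_i t_i down to z_c; mantle fills any gap and the z_c terms cancel.
Column 1: 863×2280 + 16800×2800 + 10700×ρ + (z_c − 28363)×3400
Column 2: 1580×0 + 9040×2760 + 11100×2890 + (z_c − 1580 − 20140)×3400
The z_c×3400 term appears on both sides and cancels. Collect the known terms of each column as K = Σ(ρt)_known − 3400 × (depth of known layers): K_1 = 49007640 − 3400×28363 = −47426560; K_2 = 57029400 − 3400×(1580 + 20140) = −16818600.
Balance: K_1 + 10700×ρ = K_2, so ρ = (K_2 − K_1)/10700 = 30608000/10700 = 2860 kg m⁻³.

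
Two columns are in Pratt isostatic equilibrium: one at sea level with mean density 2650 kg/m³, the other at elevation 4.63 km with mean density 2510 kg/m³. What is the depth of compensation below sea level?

ρ_ref D = ρ (D + h) → D (ρ_ref − ρ) = ρ h.
D = ρ h/(ρ_ref − ρ) = 2510 × 4.63 km/(2650 − 2510) = 83 km.

83 km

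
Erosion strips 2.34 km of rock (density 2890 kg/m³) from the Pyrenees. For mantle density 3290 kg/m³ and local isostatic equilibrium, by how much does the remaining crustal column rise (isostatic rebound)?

Unloading: uplift u = e ρ_c/ρ_m = 2.34 km × 2890/3290 = 2.06 km.

2.06 km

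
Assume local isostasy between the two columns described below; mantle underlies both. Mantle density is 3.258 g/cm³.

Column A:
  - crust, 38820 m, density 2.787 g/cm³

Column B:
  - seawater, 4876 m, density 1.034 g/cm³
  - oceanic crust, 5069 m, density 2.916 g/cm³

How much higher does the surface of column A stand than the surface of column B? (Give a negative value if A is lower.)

1750 m

For any compensation level in the mantle, the mantle terms cancel and isostasy reduces to e = (Σt_A − Σt_B) − (Σ(ρt)_A − Σ(ρt)_B) / ρ_m.
Σt_A = 38820 m; Σt_B = 9945 m; Σ(ρt)_A = 108191.34; Σ(ρt)_B = 19822.988 (in m·g/cm³).
e = (38820 − 9945) − (108191.34 − 19822.988) / 3.258 = 1750 m.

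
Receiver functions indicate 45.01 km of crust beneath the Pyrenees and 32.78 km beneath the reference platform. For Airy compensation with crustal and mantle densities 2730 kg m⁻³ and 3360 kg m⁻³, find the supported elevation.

2.29 km

Excess crust Δ = 45.01 km − 32.78 km = 12.23 km, split between elevation h and root r with h + r = Δ.
Airy balance ρ_c h = (ρ_m − ρ_c) r gives r = h ρ_c/(ρ_m − ρ_c), so h (1 + ρ_c/(ρ_m − ρ_c)) = Δ, i.e. h = Δ (ρ_m − ρ_c)/ρ_m.
h = 12.23 km × 630/3360 = 2.29 km.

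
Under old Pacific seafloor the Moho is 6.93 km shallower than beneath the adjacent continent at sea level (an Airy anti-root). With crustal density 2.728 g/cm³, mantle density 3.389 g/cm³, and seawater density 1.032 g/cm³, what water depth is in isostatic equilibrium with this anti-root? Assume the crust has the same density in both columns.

Replacing a thickness d of crust by seawater at the top must be balanced by replacing crust with mantle at the base: d (ρ_c − ρ_w) = a (ρ_m − ρ_c).
d = a (ρ_m − ρ_c)/(ρ_c − ρ_w) = 6.93 km × 0.661/1.696 = 2.7 km.

2.7 km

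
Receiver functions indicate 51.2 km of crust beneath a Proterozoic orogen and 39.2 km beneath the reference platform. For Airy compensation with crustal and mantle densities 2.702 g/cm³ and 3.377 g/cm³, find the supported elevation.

2.4 km

Excess crust Δ = 51.2 km − 39.2 km = 12 km, split between elevation h and root r with h + r = Δ.
Airy balance ρ_c h = (ρ_m − ρ_c) r gives r = h ρ_c/(ρ_m − ρ_c), so h (1 + ρ_c/(ρ_m − ρ_c)) = Δ, i.e. h = Δ (ρ_m − ρ_c)/ρ_m.
h = 12 km × 0.675/3.377 = 2.4 km.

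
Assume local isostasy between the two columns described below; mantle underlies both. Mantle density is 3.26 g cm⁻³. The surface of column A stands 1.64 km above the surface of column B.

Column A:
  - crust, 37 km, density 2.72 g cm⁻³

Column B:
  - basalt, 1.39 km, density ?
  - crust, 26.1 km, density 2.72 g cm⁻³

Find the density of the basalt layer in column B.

2.87 g cm⁻³

Take the compensation level at the base of the deeper column (depth z_c below the surface of column A) and equate Σ ρ_i t_i down to z_c; mantle fills any gap and the z_c terms cancel.
Column A: 37×2.72 + (z_c − 37)×3.26
Column B: 1.64×0 + 1.39×ρ + 26.1×2.72 + (z_c − 1.64 − 27.49)×3.26
The z_c×3.26 term appears on both sides and cancels. Collect the known terms of each column as K = Σ(ρt)_known − 3.26 × (depth of known layers): K_A = 100.64 − 3.26×37 = −19.98; K_B = 70.992 − 3.26×(1.64 + 27.49) = −23.9718.
Balance: K_A = K_B + 1.39×ρ, so ρ = (K_A − K_B)/1.39 = 3.9918/1.39 = 2.87 g cm⁻³.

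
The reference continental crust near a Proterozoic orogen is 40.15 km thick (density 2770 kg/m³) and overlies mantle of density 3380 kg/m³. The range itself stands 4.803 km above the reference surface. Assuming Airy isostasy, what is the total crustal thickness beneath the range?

Root depth r = h ρ_c / (ρ_m − ρ_c) = 4.803 km × 2770 / 610 = 21.81 km.
Total thickness = T + h + r = 40.15 km + 4.803 km + 21.81 km = 66.8 km.

66.8 km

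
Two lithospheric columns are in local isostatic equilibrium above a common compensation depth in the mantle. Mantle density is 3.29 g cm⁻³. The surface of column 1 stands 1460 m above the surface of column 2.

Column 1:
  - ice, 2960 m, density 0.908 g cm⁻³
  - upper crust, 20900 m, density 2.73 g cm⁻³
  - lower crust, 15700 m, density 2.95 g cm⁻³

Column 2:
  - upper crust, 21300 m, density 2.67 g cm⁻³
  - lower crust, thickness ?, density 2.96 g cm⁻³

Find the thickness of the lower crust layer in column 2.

18400 m

Take the compensation level at the base of the deeper column (depth z_c below the surface of column 1) and equate Σ ρ_i t_i down to z_c; mantle fills any gap and the z_c terms cancel.
Column 1: 2960×0.908 + 20900×2.73 + 15700×2.95 + (z_c − 39560)×3.29
Column 2: 1460×0 + 21300×2.67 + x×2.96 + (z_c − 1460 − 21300 − x)×3.29
The z_c×3.29 term appears on both sides and cancels. Collect the known terms of each column as K = Σ(ρt)_known − 3.29 × (depth of known layers): K_1 = 106059.68 − 3.29×39560 = −24092.72; K_2 = 56871 − 3.29×(1460 + 21300) = −18009.4.
Balance: K_1 = K_2 − x×(3.29 − 2.96), so x = (K_2 − K_1)/(3.29 − 2.96) = 6083.32/0.33 = 18400 m.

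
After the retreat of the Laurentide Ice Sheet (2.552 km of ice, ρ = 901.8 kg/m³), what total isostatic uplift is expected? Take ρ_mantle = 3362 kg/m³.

Removing the load lets mantle flow back in; uplift u satisfies ρ_ice t = ρ_m u.
u = t ρ_ice/ρ_m = 2.552 km × 901.8/3362 = 0.685 km.

0.685 km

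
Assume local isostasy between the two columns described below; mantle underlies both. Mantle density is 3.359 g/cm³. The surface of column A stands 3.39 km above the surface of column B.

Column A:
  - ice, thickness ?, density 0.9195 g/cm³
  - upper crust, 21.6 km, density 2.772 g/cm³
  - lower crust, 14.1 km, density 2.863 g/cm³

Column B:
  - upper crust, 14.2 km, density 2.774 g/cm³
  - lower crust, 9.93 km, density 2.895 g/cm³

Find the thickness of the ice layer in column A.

1.9 km

Take the compensation level at the base of the deeper column (depth z_c below the surface of column A) and equate Σ ρ_i t_i down to z_c; mantle fills any gap and the z_c terms cancel.
Column A: x×0.9195 + 21.6×2.772 + 14.1×2.863 + (z_c − 35.7 − x)×3.359
Column B: 3.39×0 + 14.2×2.774 + 9.93×2.895 + (z_c − 3.39 − 24.13)×3.359
The z_c×3.359 term appears on both sides and cancels. Collect the known terms of each column as K = Σ(ρt)_known − 3.359 × (depth of known layers): K_A = 100.2435 − 3.359×35.7 = −19.6728; K_B = 68.13815 − 3.359×(3.39 + 24.13) = −24.30153.
Balance: K_A − x×(3.359 − 0.9195) = K_B, so x = (K_A − K_B)/(3.359 − 0.9195) = 4.62873/2.4395 = 1.9 km.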